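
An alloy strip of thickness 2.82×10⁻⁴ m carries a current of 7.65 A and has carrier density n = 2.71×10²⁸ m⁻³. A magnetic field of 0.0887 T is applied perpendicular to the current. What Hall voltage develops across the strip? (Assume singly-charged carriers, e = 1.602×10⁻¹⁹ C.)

V_H ≈ 5.54×10⁻⁷ V

V_H = IB/(n e t).
V_H = (7.65)(0.0887)/((2.71×10²⁸)(1.602×10⁻¹⁹)(2.82×10⁻⁴)) ≈ 5.54×10⁻⁷ V.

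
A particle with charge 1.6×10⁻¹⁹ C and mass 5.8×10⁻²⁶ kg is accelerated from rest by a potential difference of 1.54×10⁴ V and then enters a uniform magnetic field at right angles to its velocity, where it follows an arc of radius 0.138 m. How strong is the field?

v = √(2|q|V/m) = √(2·1.6×10⁻¹⁹·1.54×10⁴/5.8×10⁻²⁶) ≈ 2.915×10⁵ m/s.
B = mv/(|q|r) = (5.8×10⁻²⁶)(2.915×10⁵)/((1.6×10⁻¹⁹)(0.138)) ≈ 0.766 T.

B ≈ 0.766 T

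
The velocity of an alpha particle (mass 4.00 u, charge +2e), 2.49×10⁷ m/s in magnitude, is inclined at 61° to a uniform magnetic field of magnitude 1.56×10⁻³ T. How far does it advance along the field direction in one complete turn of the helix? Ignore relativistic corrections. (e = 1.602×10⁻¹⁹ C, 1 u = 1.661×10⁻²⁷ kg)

p ≈ 1010 m

v∥ = v cosθ = 2.49×10⁷·cos61° ≈ 1.207×10⁷ m/s.
T = 2πm/(|q|B) = 2π(6.644×10⁻²⁷)/((3.204×10⁻¹⁹)(1.56×10⁻³)) ≈ 8.352×10⁻⁵ s.
pitch = v∥ T = (1.207×10⁷)(8.352×10⁻⁵) ≈ 1010 m.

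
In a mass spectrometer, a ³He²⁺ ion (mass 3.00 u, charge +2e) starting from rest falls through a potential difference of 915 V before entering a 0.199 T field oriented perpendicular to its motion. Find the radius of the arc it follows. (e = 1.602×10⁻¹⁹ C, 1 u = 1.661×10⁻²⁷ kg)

r ≈ 0.0268 m

Acceleration: |q|V = ½mv² ⇒ v = √(2|q|V/m) = √(2·3.204×10⁻¹⁹·915/4.983×10⁻²⁷) ≈ 3.430×10⁵ m/s.
In the field: r = mv/(|q|B) = (4.983×10⁻²⁷)(3.430×10⁵)/((3.204×10⁻¹⁹)(0.199)) ≈ 0.0268 m.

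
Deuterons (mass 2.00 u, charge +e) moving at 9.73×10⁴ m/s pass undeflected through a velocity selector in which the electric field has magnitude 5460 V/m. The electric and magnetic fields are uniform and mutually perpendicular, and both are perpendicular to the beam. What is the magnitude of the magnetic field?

B = 0.0561 T

Balance of forces in the selector: qE = qvB ⇒ B = E/v.
B = 5460/9.73×10⁴ = 0.0561 T.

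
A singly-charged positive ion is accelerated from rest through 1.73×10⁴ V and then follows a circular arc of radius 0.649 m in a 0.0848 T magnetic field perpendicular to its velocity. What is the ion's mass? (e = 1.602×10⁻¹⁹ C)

m ≈ 1.40×10⁻²⁶ kg

Combine |q|V = ½mv² and r = mv/(|q|B): eliminate v to get m = qB²r²/(2V).
m = (1.602×10⁻¹⁹)(0.0848)²(0.649)²/(2·1.73×10⁴) ≈ 1.40×10⁻²⁶ kg.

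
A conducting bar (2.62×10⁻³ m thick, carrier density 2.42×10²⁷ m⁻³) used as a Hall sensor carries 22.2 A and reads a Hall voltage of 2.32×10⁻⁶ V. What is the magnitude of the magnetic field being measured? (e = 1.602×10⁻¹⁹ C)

From V_H = IB/(n e t), B = V_H n e t / I.
B = (2.32×10⁻⁶)(2.42×10²⁷)(1.602×10⁻¹⁹)(2.62×10⁻³)/22.2 ≈ 0.106 T.

B ≈ 0.106 T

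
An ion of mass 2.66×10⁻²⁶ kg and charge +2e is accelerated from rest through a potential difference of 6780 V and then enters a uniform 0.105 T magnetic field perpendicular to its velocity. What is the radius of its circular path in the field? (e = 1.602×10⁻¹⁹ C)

Acceleration: |q|V = ½mv² ⇒ v = √(2|q|V/m) = √(2·3.204×10⁻¹⁹·6780/2.66×10⁻²⁶) ≈ 4.041×10⁵ m/s.
In the field: r = mv/(|q|B) = (2.66×10⁻²⁶)(4.041×10⁵)/((3.204×10⁻¹⁹)(0.105)) ≈ 0.320 m.

r ≈ 0.320 m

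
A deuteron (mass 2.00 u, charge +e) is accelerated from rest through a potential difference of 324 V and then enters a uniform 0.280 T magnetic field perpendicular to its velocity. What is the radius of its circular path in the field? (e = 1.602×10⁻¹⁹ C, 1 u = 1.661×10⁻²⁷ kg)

r ≈ 0.0131 m

Acceleration: |q|V = ½mv² ⇒ v = √(2|q|V/m) = √(2·1.602×10⁻¹⁹·324/3.322×10⁻²⁷) ≈ 1.768×10⁵ m/s.
In the field: r = mv/(|q|B) = (3.322×10⁻²⁷)(1.768×10⁵)/((1.602×10⁻¹⁹)(0.280)) ≈ 0.0131 m.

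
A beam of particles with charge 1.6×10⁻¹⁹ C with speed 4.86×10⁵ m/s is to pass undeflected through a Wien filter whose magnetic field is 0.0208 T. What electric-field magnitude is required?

E = 1.01×10⁴ V/m

For straight-line motion qE = qvB, so E = vB.
E = 4.86×10⁵ × 0.0208 = 1.01×10⁴ V/m.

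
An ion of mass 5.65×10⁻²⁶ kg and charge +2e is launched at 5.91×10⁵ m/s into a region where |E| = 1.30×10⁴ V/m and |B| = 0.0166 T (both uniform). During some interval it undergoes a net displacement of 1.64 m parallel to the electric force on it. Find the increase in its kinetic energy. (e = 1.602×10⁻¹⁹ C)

The magnetic force is always ⟂ v and does no work; only the electric force changes KE.
ΔKE = F_E · d = |q|E d = (3.204×10⁻¹⁹)(1.30×10⁴)(1.64) ≈ 6.83×10⁻¹⁵ J.

ΔKE ≈ 6.83×10⁻¹⁵ J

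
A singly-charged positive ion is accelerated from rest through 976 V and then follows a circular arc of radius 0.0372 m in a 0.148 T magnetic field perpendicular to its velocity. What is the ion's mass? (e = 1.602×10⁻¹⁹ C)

Combine |q|V = ½mv² and r = mv/(|q|B): eliminate v to get m = qB²r²/(2V).
m = (1.602×10⁻¹⁹)(0.148)²(0.0372)²/(2·976) ≈ 2.49×10⁻²⁷ kg.

m ≈ 2.49×10⁻²⁷ kg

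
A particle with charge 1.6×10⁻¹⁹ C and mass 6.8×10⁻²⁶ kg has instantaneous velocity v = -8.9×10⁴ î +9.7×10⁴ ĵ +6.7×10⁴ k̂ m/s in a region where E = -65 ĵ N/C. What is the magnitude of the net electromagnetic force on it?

|F| ≈ 1.04×10⁻¹⁷ N

Only an electric field acts, so F = qE = (1.6×10⁻¹⁹ C)·(0, -65.0, 0) = (0, -1.04×10⁻¹⁷, 0) N.
|F| = 1.04×10⁻¹⁷ N.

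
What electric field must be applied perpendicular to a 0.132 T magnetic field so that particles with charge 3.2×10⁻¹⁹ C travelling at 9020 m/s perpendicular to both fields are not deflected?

For straight-line motion qE = qvB, so E = vB.
E = 9020 × 0.132 = 1190 V/m.

E = 1190 V/m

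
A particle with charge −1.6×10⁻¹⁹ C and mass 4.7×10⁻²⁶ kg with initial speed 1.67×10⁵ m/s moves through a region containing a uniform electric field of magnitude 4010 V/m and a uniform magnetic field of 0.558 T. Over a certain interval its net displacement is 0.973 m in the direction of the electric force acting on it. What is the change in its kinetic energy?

The magnetic force is always ⟂ v and does no work; only the electric force changes KE.
ΔKE = F_E · d = |q|E d = (1.6×10⁻¹⁹)(4010)(0.973) ≈ 6.24×10⁻¹⁶ J.

ΔKE ≈ 6.24×10⁻¹⁶ J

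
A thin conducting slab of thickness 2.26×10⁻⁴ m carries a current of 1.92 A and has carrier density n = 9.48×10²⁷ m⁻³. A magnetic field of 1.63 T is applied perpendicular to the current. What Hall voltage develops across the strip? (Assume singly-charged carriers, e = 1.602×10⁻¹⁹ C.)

V_H ≈ 9.12×10⁻⁶ V

V_H = IB/(n e t).
V_H = (1.92)(1.63)/((9.48×10²⁷)(1.602×10⁻¹⁹)(2.26×10⁻⁴)) ≈ 9.12×10⁻⁶ V.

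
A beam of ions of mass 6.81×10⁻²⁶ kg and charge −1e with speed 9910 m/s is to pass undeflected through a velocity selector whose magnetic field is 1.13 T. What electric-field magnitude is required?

E = 1.12×10⁴ V/m

For straight-line motion qE = qvB, so E = vB.
E = 9910 × 1.13 = 1.12×10⁴ V/m.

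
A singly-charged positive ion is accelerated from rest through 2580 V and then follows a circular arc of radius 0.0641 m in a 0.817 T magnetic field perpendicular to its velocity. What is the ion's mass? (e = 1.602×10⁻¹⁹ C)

Combine |q|V = ½mv² and r = mv/(|q|B): eliminate v to get m = qB²r²/(2V).
m = (1.602×10⁻¹⁹)(0.817)²(0.0641)²/(2·2580) ≈ 8.51×10⁻²⁶ kg.

m ≈ 8.51×10⁻²⁶ kg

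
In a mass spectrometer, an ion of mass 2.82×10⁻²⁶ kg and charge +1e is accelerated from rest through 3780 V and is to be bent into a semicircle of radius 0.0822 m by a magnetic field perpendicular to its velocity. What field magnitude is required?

B ≈ 0.444 T

v = √(2|q|V/m) = √(2·1.602×10⁻¹⁹·3780/2.82×10⁻²⁶) ≈ 2.072×10⁵ m/s.
B = mv/(|q|r) = (2.82×10⁻²⁶)(2.072×10⁵)/((1.602×10⁻¹⁹)(0.0822)) ≈ 0.444 T.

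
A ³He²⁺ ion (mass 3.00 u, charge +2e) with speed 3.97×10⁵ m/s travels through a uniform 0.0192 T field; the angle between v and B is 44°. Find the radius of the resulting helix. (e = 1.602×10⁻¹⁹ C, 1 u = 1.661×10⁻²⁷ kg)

r ≈ 0.223 m

v⊥ = v sinθ = 3.97×10⁵·sin44° ≈ 2.758×10⁵ m/s.
r = m v⊥/(|q|B) = (4.983×10⁻²⁷)(2.758×10⁵)/((3.204×10⁻¹⁹)(0.0192)) ≈ 0.223 m.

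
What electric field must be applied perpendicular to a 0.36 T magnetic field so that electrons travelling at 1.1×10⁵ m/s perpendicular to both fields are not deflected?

E = 4.0×10⁴ V/m

For straight-line motion qE = qvB, so E = vB.
E = 1.1×10⁵ × 0.36 = 4.0×10⁴ V/m.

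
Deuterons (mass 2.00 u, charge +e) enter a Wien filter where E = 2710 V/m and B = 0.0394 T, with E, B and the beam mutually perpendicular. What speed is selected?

v = 6.88×10⁴ m/s

For undeflected motion the electric and magnetic forces balance: qE = qvB.
v = E/B = 2710/0.0394 = 6.88×10⁴ m/s.
The result is independent of the particle's charge and mass.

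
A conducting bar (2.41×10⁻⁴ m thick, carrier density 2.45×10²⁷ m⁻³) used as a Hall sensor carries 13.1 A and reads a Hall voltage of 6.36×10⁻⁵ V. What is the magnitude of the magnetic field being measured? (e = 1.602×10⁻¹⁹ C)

From V_H = IB/(n e t), B = V_H n e t / I.
B = (6.36×10⁻⁵)(2.45×10²⁷)(1.602×10⁻¹⁹)(2.41×10⁻⁴)/13.1 ≈ 0.459 T.

B ≈ 0.459 T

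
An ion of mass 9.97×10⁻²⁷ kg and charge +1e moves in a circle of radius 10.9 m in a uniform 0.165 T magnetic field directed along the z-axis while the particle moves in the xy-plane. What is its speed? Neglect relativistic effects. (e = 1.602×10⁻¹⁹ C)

v ≈ 2.89×10⁷ m/s

From |q|vB = mv²/r, v = |q|Br/m.
v = (1.602×10⁻¹⁹)(0.165)(10.9)/9.97×10⁻²⁷ ≈ 2.89×10⁷ m/s.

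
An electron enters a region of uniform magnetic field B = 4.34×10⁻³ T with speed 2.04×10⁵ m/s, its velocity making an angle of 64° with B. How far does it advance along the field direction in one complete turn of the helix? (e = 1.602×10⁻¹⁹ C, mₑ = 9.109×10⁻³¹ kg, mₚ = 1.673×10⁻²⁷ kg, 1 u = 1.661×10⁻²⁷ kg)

p ≈ 7.36×10⁻⁴ m

v∥ = v cosθ = 2.04×10⁵·cos64° ≈ 8.943×10⁴ m/s.
T = 2πm/(|q|B) = 2π(9.109×10⁻³¹)/((1.602×10⁻¹⁹)(4.34×10⁻³)) ≈ 8.232×10⁻⁹ s.
pitch = v∥ T = (8.943×10⁴)(8.232×10⁻⁹) ≈ 7.36×10⁻⁴ m.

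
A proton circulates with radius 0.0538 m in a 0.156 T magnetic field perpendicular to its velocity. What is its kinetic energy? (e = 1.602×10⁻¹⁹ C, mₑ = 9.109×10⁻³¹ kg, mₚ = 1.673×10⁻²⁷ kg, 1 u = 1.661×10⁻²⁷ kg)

KE ≈ 5.40×10⁻¹⁶ J

v = |q|Br/m, then KE = ½mv² = (qBr)²/(2m).
v = (1.602×10⁻¹⁹)(0.156)(0.0538)/1.673×10⁻²⁷ ≈ 8.037×10⁵ m/s.
KE = ½(1.673×10⁻²⁷)(8.037×10⁵)² ≈ 5.40×10⁻¹⁶ J.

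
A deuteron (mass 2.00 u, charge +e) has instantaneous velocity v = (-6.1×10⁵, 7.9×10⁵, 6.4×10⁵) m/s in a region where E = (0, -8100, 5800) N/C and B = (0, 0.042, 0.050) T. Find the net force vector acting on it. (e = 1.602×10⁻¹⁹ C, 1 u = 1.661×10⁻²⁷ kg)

F ≈ (2.02×10⁻¹⁵, 3.59×10⁻¹⁵, -3.18×10⁻¹⁵) N

v×B = (1.26×10⁴, 3.05×10⁴, -2.56×10⁴) N/C.
E + v×B = (1.26×10⁴, 2.24×10⁴, -1.98×10⁴) N/C.
F = q(E + v×B) = (1.602×10⁻¹⁹ C)·(1.26×10⁴, 2.24×10⁴, -1.98×10⁴) = (2.02×10⁻¹⁵, 3.59×10⁻¹⁵, -3.18×10⁻¹⁵) N.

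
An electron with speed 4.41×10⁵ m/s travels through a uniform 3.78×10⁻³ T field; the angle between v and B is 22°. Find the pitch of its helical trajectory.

v∥ = v cosθ = 4.41×10⁵·cos22° ≈ 4.089×10⁵ m/s.
T = 2πm/(|q|B) = 2π(9.109×10⁻³¹)/((1.602×10⁻¹⁹)(3.78×10⁻³)) ≈ 9.451×10⁻⁹ s.
pitch = v∥ T = (4.089×10⁵)(9.451×10⁻⁹) ≈ 3.86×10⁻³ m.

p ≈ 3.86×10⁻³ m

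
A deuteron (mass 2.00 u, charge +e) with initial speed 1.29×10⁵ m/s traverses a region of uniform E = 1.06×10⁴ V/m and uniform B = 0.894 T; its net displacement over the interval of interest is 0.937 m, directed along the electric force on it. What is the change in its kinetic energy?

The magnetic force is always ⟂ v and does no work; only the electric force changes KE.
ΔKE = F_E · d = |q|E d = (1.602×10⁻¹⁹)(1.06×10⁴)(0.937) ≈ 1.59×10⁻¹⁵ J.

ΔKE ≈ 1.59×10⁻¹⁵ J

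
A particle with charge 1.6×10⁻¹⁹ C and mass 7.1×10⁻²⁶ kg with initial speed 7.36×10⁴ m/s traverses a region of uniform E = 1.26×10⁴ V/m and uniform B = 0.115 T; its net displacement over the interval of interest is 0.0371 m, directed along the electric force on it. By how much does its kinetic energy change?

ΔKE ≈ 7.48×10⁻¹⁷ J

The magnetic force is always ⟂ v and does no work; only the electric force changes KE.
ΔKE = F_E · d = |q|E d = (1.6×10⁻¹⁹)(1.26×10⁴)(0.0371) ≈ 7.48×10⁻¹⁷ J.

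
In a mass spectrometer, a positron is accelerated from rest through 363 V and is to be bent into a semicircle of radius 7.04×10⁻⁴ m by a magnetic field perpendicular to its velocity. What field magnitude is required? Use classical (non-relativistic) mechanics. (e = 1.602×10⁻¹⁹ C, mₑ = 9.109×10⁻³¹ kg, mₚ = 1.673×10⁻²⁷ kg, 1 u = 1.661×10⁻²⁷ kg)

v = √(2|q|V/m) = √(2·1.602×10⁻¹⁹·363/9.109×10⁻³¹) ≈ 1.130×10⁷ m/s.
B = mv/(|q|r) = (9.109×10⁻³¹)(1.130×10⁷)/((1.602×10⁻¹⁹)(7.04×10⁻⁴)) ≈ 0.0913 T.

B ≈ 0.0913 T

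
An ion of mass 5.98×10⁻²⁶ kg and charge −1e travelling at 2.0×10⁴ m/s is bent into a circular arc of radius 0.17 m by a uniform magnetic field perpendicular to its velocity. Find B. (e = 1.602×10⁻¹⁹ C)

B ≈ 0.044 T

From |q|vB = mv²/r, B = mv/(|q|r).
B = (5.98×10⁻²⁶)(2.0×10⁴)/((1.602×10⁻¹⁹)(0.17)) ≈ 0.044 T.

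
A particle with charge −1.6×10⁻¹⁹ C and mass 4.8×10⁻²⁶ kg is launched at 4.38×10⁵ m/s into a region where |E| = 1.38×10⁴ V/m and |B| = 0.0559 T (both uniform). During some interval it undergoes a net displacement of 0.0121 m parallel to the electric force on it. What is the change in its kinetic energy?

The magnetic force is always ⟂ v and does no work; only the electric force changes KE.
ΔKE = F_E · d = |q|E d = (1.6×10⁻¹⁹)(1.38×10⁴)(0.0121) ≈ 2.67×10⁻¹⁷ J.

ΔKE ≈ 2.67×10⁻¹⁷ J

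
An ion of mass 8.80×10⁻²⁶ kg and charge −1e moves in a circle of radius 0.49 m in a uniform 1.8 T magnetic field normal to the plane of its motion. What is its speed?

From |q|vB = mv²/r, v = |q|Br/m.
v = (1.602×10⁻¹⁹)(1.8)(0.49)/8.80×10⁻²⁶ ≈ 1.6×10⁶ m/s.

v ≈ 1.6×10⁶ m/s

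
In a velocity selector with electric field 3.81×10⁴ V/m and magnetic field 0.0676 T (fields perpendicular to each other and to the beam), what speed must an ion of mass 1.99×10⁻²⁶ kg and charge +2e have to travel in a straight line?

v = 5.64×10⁵ m/s

Zero net Lorentz force requires |qE| = |q v×B|, i.e. E = vB.
v = E/B = 3.81×10⁴/0.0676 = 5.64×10⁵ m/s.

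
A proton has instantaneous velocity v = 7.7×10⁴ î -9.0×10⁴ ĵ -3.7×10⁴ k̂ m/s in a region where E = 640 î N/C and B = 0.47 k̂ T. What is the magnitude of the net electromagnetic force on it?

|F| ≈ 8.84×10⁻¹⁵ N

v×B = (-4.23×10⁴, -3.62×10⁴, 0) N/C.
E + v×B = (-4.17×10⁴, -3.62×10⁴, 0) N/C.
F = q(E + v×B) = (1.602×10⁻¹⁹ C)·(-4.17×10⁴, -3.62×10⁴, 0) = (-6.67×10⁻¹⁵, -5.80×10⁻¹⁵, 0) N.
|F| = 8.84×10⁻¹⁵ N.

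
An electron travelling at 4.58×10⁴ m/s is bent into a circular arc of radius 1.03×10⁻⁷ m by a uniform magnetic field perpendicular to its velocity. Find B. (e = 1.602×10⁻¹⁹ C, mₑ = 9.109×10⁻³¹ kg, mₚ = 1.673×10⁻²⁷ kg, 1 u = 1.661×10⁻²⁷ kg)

B ≈ 2.53 T

From |q|vB = mv²/r, B = mv/(|q|r).
B = (9.109×10⁻³¹)(4.58×10⁴)/((1.602×10⁻¹⁹)(1.03×10⁻⁷)) ≈ 2.53 T.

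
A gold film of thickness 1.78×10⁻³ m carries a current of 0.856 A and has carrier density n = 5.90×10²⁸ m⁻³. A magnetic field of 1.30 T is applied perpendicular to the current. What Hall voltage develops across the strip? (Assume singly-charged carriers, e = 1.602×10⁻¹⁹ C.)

V_H ≈ 6.61×10⁻⁸ V

V_H = IB/(n e t).
V_H = (0.856)(1.30)/((5.90×10²⁸)(1.602×10⁻¹⁹)(1.78×10⁻³)) ≈ 6.61×10⁻⁸ V.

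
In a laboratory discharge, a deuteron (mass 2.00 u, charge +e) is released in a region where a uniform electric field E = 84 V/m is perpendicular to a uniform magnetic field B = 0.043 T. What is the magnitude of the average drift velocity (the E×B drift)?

The E×B drift speed is v_d = E/B.
v_d = 84/0.043 = 2000 m/s.

v_d ≈ 2000 m/s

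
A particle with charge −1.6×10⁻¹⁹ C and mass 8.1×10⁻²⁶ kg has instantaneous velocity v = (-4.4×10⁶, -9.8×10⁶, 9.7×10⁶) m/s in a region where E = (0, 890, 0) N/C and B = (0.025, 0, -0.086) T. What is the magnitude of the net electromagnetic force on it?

|F| ≈ 1.42×10⁻¹³ N

v×B = (8.43×10⁵, -1.36×10⁵, 2.45×10⁵) N/C.
E + v×B = (8.43×10⁵, -1.35×10⁵, 2.45×10⁵) N/C.
F = q(E + v×B) = (−1.6×10⁻¹⁹ C)·(8.43×10⁵, -1.35×10⁵, 2.45×10⁵) = (-1.35×10⁻¹³, 2.16×10⁻¹⁴, -3.92×10⁻¹⁴) N.
|F| = 1.42×10⁻¹³ N.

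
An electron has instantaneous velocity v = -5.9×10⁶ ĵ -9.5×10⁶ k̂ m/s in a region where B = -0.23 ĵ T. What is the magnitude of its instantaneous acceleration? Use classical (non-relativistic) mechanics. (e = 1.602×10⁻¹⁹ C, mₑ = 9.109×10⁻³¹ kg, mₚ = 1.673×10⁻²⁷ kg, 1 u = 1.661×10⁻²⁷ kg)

v×B = (-2.18×10⁶, 0, 0) N/C.
F = q v×B = (−1.602×10⁻¹⁹ C)·(-2.18×10⁶, 0, 0) = (3.50×10⁻¹³, 0, 0) N.
|a| = |F|/m = 3.500×10⁻¹³/9.109×10⁻³¹ ≈ 3.84×10¹⁷ m/s².

|a| ≈ 3.84×10¹⁷ m/s²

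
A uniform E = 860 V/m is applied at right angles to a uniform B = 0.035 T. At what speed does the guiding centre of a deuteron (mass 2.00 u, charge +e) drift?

The steady drift has the magnetic force balancing the electric force, so v_d = E/B.
v_d = 860/0.035 = 2.5×10⁴ m/s.

v_d ≈ 2.5×10⁴ m/s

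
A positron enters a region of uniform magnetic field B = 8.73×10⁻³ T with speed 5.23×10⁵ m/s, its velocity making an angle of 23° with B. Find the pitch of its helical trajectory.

v∥ = v cosθ = 5.23×10⁵·cos23° ≈ 4.814×10⁵ m/s.
T = 2πm/(|q|B) = 2π(9.109×10⁻³¹)/((1.602×10⁻¹⁹)(8.73×10⁻³)) ≈ 4.092×10⁻⁹ s.
pitch = v∥ T = (4.814×10⁵)(4.092×10⁻⁹) ≈ 1.97×10⁻³ m.

p ≈ 1.97×10⁻³ m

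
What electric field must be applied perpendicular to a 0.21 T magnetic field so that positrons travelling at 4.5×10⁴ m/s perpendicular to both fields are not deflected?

E = 9400 V/m

For straight-line motion qE = qvB, so E = vB.
E = 4.5×10⁴ × 0.21 = 9400 V/m.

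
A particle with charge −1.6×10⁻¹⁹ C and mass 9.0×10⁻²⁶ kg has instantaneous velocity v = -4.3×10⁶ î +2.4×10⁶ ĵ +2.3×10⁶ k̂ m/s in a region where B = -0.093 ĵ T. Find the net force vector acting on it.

F ≈ (-3.42×10⁻¹⁴, 0, -6.40×10⁻¹⁴) N

v×B = (2.14×10⁵, 0, 4.00×10⁵) N/C.
F = q v×B = (−1.6×10⁻¹⁹ C)·(2.14×10⁵, 0, 4.00×10⁵) = (-3.42×10⁻¹⁴, 0, -6.40×10⁻¹⁴) N.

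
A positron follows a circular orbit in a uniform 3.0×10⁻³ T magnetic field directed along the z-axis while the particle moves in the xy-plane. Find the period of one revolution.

The cyclotron period depends only on m, q, B: T = 2πm/(|q|B).
T = 2π(9.109×10⁻³¹)/((1.602×10⁻¹⁹)(3.0×10⁻³)) ≈ 1.2×10⁻⁸ s.

T ≈ 1.2×10⁻⁸ s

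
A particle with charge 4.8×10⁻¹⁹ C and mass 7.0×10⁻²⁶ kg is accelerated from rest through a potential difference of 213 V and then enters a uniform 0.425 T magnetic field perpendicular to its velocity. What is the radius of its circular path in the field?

Acceleration: |q|V = ½mv² ⇒ v = √(2|q|V/m) = √(2·4.8×10⁻¹⁹·213/7.0×10⁻²⁶) ≈ 5.405×10⁴ m/s.
In the field: r = mv/(|q|B) = (7.0×10⁻²⁶)(5.405×10⁴)/((4.8×10⁻¹⁹)(0.425)) ≈ 0.0185 m.

r ≈ 0.0185 m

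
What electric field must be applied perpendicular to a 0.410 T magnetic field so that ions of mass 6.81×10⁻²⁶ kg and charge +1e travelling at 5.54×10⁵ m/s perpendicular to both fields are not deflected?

E = 2.27×10⁵ V/m

For straight-line motion qE = qvB, so E = vB.
E = 5.54×10⁵ × 0.410 = 2.27×10⁵ V/m.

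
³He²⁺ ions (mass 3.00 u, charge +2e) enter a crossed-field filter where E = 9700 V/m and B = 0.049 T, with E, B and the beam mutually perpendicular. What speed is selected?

For undeflected motion the electric and magnetic forces balance: qE = qvB.
v = E/B = 9700/0.049 = 2.0×10⁵ m/s.
The result is independent of the particle's charge and mass.

v = 2.0×10⁵ m/s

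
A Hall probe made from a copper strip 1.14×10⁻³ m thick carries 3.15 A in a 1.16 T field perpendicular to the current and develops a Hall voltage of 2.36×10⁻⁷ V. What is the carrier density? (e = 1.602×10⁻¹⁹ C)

From V_H = IB/(n e t), n = IB/(V_H e t).
n = (3.15)(1.16)/((2.36×10⁻⁷)(1.602×10⁻¹⁹)(1.14×10⁻³)) ≈ 8.48×10²⁸ m⁻³.

n ≈ 8.48×10²⁸ m⁻³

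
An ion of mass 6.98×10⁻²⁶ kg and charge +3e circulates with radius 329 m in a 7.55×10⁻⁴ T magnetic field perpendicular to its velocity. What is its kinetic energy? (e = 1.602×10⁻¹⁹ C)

v = |q|Br/m, then KE = ½mv² = (qBr)²/(2m).
v = (4.806×10⁻¹⁹)(7.55×10⁻⁴)(329)/6.98×10⁻²⁶ ≈ 1.710×10⁶ m/s.
KE = ½(6.98×10⁻²⁶)(1.710×10⁶)² ≈ 1.02×10⁻¹³ J.

KE ≈ 1.02×10⁻¹³ J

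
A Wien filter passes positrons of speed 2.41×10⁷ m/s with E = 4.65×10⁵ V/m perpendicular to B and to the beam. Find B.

Balance of forces in the selector: qE = qvB ⇒ B = E/v.
B = 4.65×10⁵/2.41×10⁷ = 0.0193 T.

B = 0.0193 T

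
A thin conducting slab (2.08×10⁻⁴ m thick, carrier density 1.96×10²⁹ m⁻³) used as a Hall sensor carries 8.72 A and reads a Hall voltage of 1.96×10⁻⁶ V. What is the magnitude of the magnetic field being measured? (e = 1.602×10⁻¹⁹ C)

B ≈ 1.47 T

From V_H = IB/(n e t), B = V_H n e t / I.
B = (1.96×10⁻⁶)(1.96×10²⁹)(1.602×10⁻¹⁹)(2.08×10⁻⁴)/8.72 ≈ 1.47 T.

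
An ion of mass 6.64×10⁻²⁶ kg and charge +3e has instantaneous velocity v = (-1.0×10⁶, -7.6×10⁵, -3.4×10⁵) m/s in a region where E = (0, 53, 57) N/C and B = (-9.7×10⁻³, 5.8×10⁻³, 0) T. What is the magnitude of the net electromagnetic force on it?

|F| ≈ 6.57×10⁻¹⁵ N

v×B = (1970, 3300, -1.32×10⁴) N/C.
E + v×B = (1970, 3350, -1.31×10⁴) N/C.
F = q(E + v×B) = (4.806×10⁻¹⁹ C)·(1970, 3350, -1.31×10⁴) = (9.48×10⁻¹⁶, 1.61×10⁻¹⁵, -6.30×10⁻¹⁵) N.
|F| = 6.57×10⁻¹⁵ N.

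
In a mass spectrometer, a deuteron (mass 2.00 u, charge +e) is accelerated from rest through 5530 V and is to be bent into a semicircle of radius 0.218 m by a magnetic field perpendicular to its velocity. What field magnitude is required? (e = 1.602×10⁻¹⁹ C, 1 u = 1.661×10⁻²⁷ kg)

B ≈ 0.0695 T

v = √(2|q|V/m) = √(2·1.602×10⁻¹⁹·5530/3.322×10⁻²⁷) ≈ 7.303×10⁵ m/s.
B = mv/(|q|r) = (3.322×10⁻²⁷)(7.303×10⁵)/((1.602×10⁻¹⁹)(0.218)) ≈ 0.0695 T.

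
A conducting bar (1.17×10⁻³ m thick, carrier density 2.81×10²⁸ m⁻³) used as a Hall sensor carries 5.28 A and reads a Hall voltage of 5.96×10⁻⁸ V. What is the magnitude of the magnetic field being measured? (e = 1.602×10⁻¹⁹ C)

B ≈ 0.0595 T

From V_H = IB/(n e t), B = V_H n e t / I.
B = (5.96×10⁻⁸)(2.81×10²⁸)(1.602×10⁻¹⁹)(1.17×10⁻³)/5.28 ≈ 0.0595 T.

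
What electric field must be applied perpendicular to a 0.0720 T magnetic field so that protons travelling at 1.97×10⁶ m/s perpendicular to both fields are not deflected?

For straight-line motion qE = qvB, so E = vB.
E = 1.97×10⁶ × 0.0720 = 1.42×10⁵ V/m.

E = 1.42×10⁵ V/m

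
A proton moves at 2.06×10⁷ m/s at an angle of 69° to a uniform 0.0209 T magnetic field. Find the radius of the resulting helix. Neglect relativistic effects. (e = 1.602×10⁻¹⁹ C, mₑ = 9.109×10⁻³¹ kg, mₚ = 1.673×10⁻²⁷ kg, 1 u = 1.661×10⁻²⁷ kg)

v⊥ = v sinθ = 2.06×10⁷·sin69° ≈ 1.923×10⁷ m/s.
r = m v⊥/(|q|B) = (1.673×10⁻²⁷)(1.923×10⁷)/((1.602×10⁻¹⁹)(0.0209)) ≈ 9.61 m.

r ≈ 9.61 m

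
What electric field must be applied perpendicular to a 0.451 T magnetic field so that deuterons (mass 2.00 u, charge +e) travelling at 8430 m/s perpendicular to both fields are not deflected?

For straight-line motion qE = qvB, so E = vB.
E = 8430 × 0.451 = 3800 V/m.

E = 3800 V/m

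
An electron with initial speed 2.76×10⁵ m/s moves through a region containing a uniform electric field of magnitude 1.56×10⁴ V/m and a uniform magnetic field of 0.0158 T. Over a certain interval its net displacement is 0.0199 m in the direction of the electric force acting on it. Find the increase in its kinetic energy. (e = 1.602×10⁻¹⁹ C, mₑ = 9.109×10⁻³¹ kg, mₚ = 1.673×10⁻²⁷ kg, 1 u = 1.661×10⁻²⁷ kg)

ΔKE ≈ 4.97×10⁻¹⁷ J

The magnetic force is always ⟂ v and does no work; only the electric force changes KE.
ΔKE = F_E · d = |q|E d = (1.602×10⁻¹⁹)(1.56×10⁴)(0.0199) ≈ 4.97×10⁻¹⁷ J.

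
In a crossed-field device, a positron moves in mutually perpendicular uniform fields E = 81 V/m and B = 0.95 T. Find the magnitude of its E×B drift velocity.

The steady drift has the magnetic force balancing the electric force, so v_d = E/B.
v_d = 81/0.95 = 85 m/s.

v_d ≈ 85 m/s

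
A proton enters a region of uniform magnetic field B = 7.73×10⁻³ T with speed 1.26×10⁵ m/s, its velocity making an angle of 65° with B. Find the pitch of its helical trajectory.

p ≈ 0.452 m

v∥ = v cosθ = 1.26×10⁵·cos65° ≈ 5.325×10⁴ m/s.
T = 2πm/(|q|B) = 2π(1.673×10⁻²⁷)/((1.602×10⁻¹⁹)(7.73×10⁻³)) ≈ 8.489×10⁻⁶ s.
pitch = v∥ T = (5.325×10⁴)(8.489×10⁻⁶) ≈ 0.452 m.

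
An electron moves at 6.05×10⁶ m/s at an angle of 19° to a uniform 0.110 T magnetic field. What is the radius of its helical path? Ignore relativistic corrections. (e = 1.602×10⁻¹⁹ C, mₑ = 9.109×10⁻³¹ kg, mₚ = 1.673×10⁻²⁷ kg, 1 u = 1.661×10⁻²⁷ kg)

v⊥ = v sinθ = 6.05×10⁶·sin19° ≈ 1.970×10⁶ m/s.
r = m v⊥/(|q|B) = (9.109×10⁻³¹)(1.970×10⁶)/((1.602×10⁻¹⁹)(0.110)) ≈ 1.02×10⁻⁴ m.

r ≈ 1.02×10⁻⁴ m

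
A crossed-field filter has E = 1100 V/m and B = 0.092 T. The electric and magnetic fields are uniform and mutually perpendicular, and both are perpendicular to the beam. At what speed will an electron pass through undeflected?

For undeflected motion the electric and magnetic forces balance: qE = qvB.
v = E/B = 1100/0.092 = 1.2×10⁴ m/s.

v = 1.2×10⁴ m/s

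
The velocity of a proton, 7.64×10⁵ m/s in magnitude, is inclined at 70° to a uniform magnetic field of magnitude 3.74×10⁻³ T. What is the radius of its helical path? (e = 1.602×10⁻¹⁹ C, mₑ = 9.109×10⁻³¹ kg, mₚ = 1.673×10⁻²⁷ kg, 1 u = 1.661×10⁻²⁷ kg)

r ≈ 2.00 m

v⊥ = v sinθ = 7.64×10⁵·sin70° ≈ 7.179×10⁵ m/s.
r = m v⊥/(|q|B) = (1.673×10⁻²⁷)(7.179×10⁵)/((1.602×10⁻¹⁹)(3.74×10⁻³)) ≈ 2.00 m.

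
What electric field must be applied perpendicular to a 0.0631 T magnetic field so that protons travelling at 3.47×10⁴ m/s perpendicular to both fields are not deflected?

For straight-line motion qE = qvB, so E = vB.
E = 3.47×10⁴ × 0.0631 = 2190 V/m.

E = 2190 V/m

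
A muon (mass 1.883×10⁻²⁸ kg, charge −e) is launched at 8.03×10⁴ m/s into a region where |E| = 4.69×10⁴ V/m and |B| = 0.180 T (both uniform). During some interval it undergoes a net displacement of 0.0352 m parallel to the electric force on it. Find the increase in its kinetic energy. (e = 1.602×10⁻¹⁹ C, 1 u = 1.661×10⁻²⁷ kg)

ΔKE ≈ 2.64×10⁻¹⁶ J

The magnetic force is always ⟂ v and does no work; only the electric force changes KE.
ΔKE = F_E · d = |q|E d = (1.602×10⁻¹⁹)(4.69×10⁴)(0.0352) ≈ 2.64×10⁻¹⁶ J.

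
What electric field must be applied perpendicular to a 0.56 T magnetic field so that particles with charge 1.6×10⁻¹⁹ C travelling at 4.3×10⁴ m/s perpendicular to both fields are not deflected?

For straight-line motion qE = qvB, so E = vB.
E = 4.3×10⁴ × 0.56 = 2.4×10⁴ V/m.

E = 2.4×10⁴ V/m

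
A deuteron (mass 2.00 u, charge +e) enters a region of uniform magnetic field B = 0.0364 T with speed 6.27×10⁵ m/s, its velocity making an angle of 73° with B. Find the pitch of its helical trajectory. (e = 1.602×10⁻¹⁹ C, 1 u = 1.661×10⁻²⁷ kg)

v∥ = v cosθ = 6.27×10⁵·cos73° ≈ 1.833×10⁵ m/s.
T = 2πm/(|q|B) = 2π(3.322×10⁻²⁷)/((1.602×10⁻¹⁹)(0.0364)) ≈ 3.579×10⁻⁶ s.
pitch = v∥ T = (1.833×10⁵)(3.579×10⁻⁶) ≈ 0.656 m.

p ≈ 0.656 m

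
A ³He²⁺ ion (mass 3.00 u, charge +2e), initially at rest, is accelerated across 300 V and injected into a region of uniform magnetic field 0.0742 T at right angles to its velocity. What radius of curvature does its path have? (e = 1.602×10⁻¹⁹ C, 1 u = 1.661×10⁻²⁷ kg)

r ≈ 0.0412 m

Acceleration: |q|V = ½mv² ⇒ v = √(2|q|V/m) = √(2·3.204×10⁻¹⁹·300/4.983×10⁻²⁷) ≈ 1.964×10⁵ m/s.
In the field: r = mv/(|q|B) = (4.983×10⁻²⁷)(1.964×10⁵)/((3.204×10⁻¹⁹)(0.0742)) ≈ 0.0412 m.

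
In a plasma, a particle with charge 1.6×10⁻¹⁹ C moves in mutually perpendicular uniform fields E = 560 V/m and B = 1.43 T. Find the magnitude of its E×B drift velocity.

v_d ≈ 392 m/s

The E×B drift speed is v_d = E/B.
v_d = 560/1.43 = 392 m/s.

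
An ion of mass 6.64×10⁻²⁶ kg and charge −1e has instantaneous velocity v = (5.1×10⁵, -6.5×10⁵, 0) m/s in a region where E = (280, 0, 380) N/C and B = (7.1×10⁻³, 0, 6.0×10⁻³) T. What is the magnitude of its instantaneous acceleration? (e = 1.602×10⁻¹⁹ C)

|a| ≈ 1.66×10¹⁰ m/s²

v×B = (-3900, -3060, 4620) N/C.
E + v×B = (-3620, -3060, 5000) N/C.
F = q(E + v×B) = (−1.602×10⁻¹⁹ C)·(-3620, -3060, 5000) = (5.80×10⁻¹⁶, 4.90×10⁻¹⁶, -8.00×10⁻¹⁶) N.
|a| = |F|/m = 1.103×10⁻¹⁵/6.64×10⁻²⁶ ≈ 1.66×10¹⁰ m/s².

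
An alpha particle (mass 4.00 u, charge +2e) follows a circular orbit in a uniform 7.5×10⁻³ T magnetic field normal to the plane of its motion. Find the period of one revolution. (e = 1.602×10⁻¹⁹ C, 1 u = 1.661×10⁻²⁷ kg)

The cyclotron period depends only on m, q, B: T = 2πm/(|q|B).
T = 2π(6.644×10⁻²⁷)/((3.204×10⁻¹⁹)(7.5×10⁻³)) ≈ 1.7×10⁻⁵ s.

T ≈ 1.7×10⁻⁵ s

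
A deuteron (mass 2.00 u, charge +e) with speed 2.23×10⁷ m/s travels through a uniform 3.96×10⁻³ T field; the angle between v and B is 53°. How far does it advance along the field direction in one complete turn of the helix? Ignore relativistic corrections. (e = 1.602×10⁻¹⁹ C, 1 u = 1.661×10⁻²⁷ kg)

p ≈ 442 m

v∥ = v cosθ = 2.23×10⁷·cos53° ≈ 1.342×10⁷ m/s.
T = 2πm/(|q|B) = 2π(3.322×10⁻²⁷)/((1.602×10⁻¹⁹)(3.96×10⁻³)) ≈ 3.290×10⁻⁵ s.
pitch = v∥ T = (1.342×10⁷)(3.290×10⁻⁵) ≈ 442 m.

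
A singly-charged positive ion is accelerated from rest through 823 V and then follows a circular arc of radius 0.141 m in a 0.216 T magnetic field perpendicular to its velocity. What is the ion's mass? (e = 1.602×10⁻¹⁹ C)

Combine |q|V = ½mv² and r = mv/(|q|B): eliminate v to get m = qB²r²/(2V).
m = (1.602×10⁻¹⁹)(0.216)²(0.141)²/(2·823) ≈ 9.03×10⁻²⁶ kg.

m ≈ 9.03×10⁻²⁶ kg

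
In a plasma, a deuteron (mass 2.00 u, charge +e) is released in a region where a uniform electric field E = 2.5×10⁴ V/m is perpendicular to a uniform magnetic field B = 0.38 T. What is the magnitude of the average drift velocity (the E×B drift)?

The E×B drift speed is v_d = E/B.
v_d = 2.5×10⁴/0.38 = 6.6×10⁴ m/s.

v_d ≈ 6.6×10⁴ m/s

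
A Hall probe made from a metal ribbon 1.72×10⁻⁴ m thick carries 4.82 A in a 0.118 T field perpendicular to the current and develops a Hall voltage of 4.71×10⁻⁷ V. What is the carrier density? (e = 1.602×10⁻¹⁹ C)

From V_H = IB/(n e t), n = IB/(V_H e t).
n = (4.82)(0.118)/((4.71×10⁻⁷)(1.602×10⁻¹⁹)(1.72×10⁻⁴)) ≈ 4.38×10²⁸ m⁻³.

n ≈ 4.38×10²⁸ m⁻³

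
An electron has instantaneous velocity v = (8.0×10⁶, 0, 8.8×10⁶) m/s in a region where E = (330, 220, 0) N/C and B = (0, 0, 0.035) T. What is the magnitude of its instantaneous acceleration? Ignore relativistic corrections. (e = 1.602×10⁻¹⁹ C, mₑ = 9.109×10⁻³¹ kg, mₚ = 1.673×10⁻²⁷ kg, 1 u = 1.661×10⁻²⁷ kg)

|a| ≈ 4.92×10¹⁶ m/s²

v×B = (0, -2.80×10⁵, 0) N/C.
E + v×B = (330, -2.80×10⁵, 0) N/C.
F = q(E + v×B) = (−1.602×10⁻¹⁹ C)·(330, -2.80×10⁵, 0) = (-5.29×10⁻¹⁷, 4.48×10⁻¹⁴, 0) N.
|a| = |F|/m = 4.482×10⁻¹⁴/9.109×10⁻³¹ ≈ 4.92×10¹⁶ m/s².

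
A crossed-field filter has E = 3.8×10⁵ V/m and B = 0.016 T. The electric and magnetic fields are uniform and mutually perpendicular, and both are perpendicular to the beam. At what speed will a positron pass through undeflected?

For undeflected motion the electric and magnetic forces balance: qE = qvB.
v = E/B = 3.8×10⁵/0.016 = 2.4×10⁷ m/s.

v = 2.4×10⁷ m/s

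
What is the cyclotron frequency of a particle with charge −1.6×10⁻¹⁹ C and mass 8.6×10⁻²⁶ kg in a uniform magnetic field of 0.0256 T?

f ≈ 7580 Hz

f = |q|B/(2πm).
f = (1.6×10⁻¹⁹)(0.0256)/(2π·8.6×10⁻²⁶) ≈ 7580 Hz.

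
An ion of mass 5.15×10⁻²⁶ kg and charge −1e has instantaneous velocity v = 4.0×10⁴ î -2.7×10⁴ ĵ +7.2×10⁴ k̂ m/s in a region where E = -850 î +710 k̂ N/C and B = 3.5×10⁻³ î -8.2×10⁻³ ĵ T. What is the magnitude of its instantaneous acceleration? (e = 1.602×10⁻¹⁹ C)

|a| ≈ 1.86×10⁹ m/s²

v×B = (590, 252, -234) N/C.
E + v×B = (-260, 252, 476) N/C.
F = q(E + v×B) = (−1.602×10⁻¹⁹ C)·(-260, 252, 476) = (4.16×10⁻¹⁷, -4.04×10⁻¹⁷, -7.63×10⁻¹⁷) N.
|a| = |F|/m = 9.585×10⁻¹⁷/5.15×10⁻²⁶ ≈ 1.86×10⁹ m/s².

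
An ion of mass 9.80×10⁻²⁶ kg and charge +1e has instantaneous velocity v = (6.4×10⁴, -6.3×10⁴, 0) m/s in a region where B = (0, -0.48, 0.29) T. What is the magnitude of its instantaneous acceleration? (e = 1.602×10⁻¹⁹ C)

v×B = (-1.83×10⁴, -1.86×10⁴, -3.07×10⁴) N/C.
F = q v×B = (1.602×10⁻¹⁹ C)·(-1.83×10⁴, -1.86×10⁴, -3.07×10⁴) = (-2.93×10⁻¹⁵, -2.97×10⁻¹⁵, -4.92×10⁻¹⁵) N.
|a| = |F|/m = 6.452×10⁻¹⁵/9.80×10⁻²⁶ ≈ 6.58×10¹⁰ m/s².

|a| ≈ 6.58×10¹⁰ m/s²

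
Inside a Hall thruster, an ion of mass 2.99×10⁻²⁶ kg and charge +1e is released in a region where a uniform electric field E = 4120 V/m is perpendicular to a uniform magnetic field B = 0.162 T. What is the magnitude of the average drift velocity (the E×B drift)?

The E×B drift speed is v_d = E/B.
v_d = 4120/0.162 = 2.54×10⁴ m/s.

v_d ≈ 2.54×10⁴ m/s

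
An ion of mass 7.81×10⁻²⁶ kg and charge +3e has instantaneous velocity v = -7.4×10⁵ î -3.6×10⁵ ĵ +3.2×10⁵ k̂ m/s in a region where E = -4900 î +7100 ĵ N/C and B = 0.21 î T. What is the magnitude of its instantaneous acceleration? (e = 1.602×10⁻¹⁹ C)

|a| ≈ 6.53×10¹¹ m/s²

v×B = (0, 6.72×10⁴, 7.56×10⁴) N/C.
E + v×B = (-4900, 7.43×10⁴, 7.56×10⁴) N/C.
F = q(E + v×B) = (4.806×10⁻¹⁹ C)·(-4900, 7.43×10⁴, 7.56×10⁴) = (-2.35×10⁻¹⁵, 3.57×10⁻¹⁴, 3.63×10⁻¹⁴) N.
|a| = |F|/m = 5.100×10⁻¹⁴/7.81×10⁻²⁶ ≈ 6.53×10¹¹ m/s².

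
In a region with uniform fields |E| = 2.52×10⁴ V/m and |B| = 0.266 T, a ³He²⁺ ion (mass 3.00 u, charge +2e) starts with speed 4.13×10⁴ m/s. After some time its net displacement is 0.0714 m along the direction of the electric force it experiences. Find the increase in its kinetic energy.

ΔKE ≈ 5.76×10⁻¹⁶ J

The magnetic force is always ⟂ v and does no work; only the electric force changes KE.
ΔKE = F_E · d = |q|E d = (3.204×10⁻¹⁹)(2.52×10⁴)(0.0714) ≈ 5.76×10⁻¹⁶ J.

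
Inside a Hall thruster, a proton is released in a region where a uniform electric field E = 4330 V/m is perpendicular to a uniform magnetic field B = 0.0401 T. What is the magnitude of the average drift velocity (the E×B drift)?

v_d ≈ 1.08×10⁵ m/s

The steady drift has the magnetic force balancing the electric force, so v_d = E/B.
v_d = 4330/0.0401 = 1.08×10⁵ m/s.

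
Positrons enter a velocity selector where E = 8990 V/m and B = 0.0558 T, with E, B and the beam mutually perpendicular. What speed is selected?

Zero net Lorentz force requires |qE| = |q v×B|, i.e. E = vB.
v = E/B = 8990/0.0558 = 1.61×10⁵ m/s.

v = 1.61×10⁵ m/s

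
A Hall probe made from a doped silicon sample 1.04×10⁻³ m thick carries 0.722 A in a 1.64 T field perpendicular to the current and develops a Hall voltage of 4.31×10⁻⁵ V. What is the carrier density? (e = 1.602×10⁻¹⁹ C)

n ≈ 1.65×10²⁶ m⁻³

From V_H = IB/(n e t), n = IB/(V_H e t).
n = (0.722)(1.64)/((4.31×10⁻⁵)(1.602×10⁻¹⁹)(1.04×10⁻³)) ≈ 1.65×10²⁶ m⁻³.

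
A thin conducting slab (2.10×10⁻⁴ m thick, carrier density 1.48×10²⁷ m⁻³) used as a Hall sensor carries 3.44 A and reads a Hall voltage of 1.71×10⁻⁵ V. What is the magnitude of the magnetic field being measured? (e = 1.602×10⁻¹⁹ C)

B ≈ 0.248 T

From V_H = IB/(n e t), B = V_H n e t / I.
B = (1.71×10⁻⁵)(1.48×10²⁷)(1.602×10⁻¹⁹)(2.10×10⁻⁴)/3.44 ≈ 0.248 T.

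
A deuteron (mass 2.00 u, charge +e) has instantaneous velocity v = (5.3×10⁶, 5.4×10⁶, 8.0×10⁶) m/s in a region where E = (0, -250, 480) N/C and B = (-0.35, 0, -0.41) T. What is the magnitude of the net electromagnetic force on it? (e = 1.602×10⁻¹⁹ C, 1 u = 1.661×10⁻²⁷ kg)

|F| ≈ 4.77×10⁻¹³ N

v×B = (-2.21×10⁶, -6.27×10⁵, 1.89×10⁶) N/C.
E + v×B = (-2.21×10⁶, -6.27×10⁵, 1.89×10⁶) N/C.
F = q(E + v×B) = (1.602×10⁻¹⁹ C)·(-2.21×10⁶, -6.27×10⁵, 1.89×10⁶) = (-3.55×10⁻¹³, -1.00×10⁻¹³, 3.03×10⁻¹³) N.
|F| = 4.77×10⁻¹³ N.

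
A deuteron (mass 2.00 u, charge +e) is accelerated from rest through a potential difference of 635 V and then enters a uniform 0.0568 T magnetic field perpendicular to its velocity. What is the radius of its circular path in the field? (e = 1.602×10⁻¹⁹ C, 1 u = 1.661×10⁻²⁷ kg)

Acceleration: |q|V = ½mv² ⇒ v = √(2|q|V/m) = √(2·1.602×10⁻¹⁹·635/3.322×10⁻²⁷) ≈ 2.475×10⁵ m/s.
In the field: r = mv/(|q|B) = (3.322×10⁻²⁷)(2.475×10⁵)/((1.602×10⁻¹⁹)(0.0568)) ≈ 0.0903 m.

r ≈ 0.0903 m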